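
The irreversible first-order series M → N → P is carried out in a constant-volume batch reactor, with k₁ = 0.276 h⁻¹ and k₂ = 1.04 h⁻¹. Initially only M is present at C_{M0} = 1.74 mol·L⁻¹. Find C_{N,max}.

0.286 mol·L⁻¹

For a first-order series the maximum intermediate yield is C_{N,max}/C_{M0} = (k₁/k₂)^[k₂/(k₂−k₁)].
= (0.276/1.04)^(1.04/(1.04−0.276)) = (0.2654)^(1.361) = 0.1643.
C_{N,max} = 0.1643×1.74 = 0.286 mol·L⁻¹.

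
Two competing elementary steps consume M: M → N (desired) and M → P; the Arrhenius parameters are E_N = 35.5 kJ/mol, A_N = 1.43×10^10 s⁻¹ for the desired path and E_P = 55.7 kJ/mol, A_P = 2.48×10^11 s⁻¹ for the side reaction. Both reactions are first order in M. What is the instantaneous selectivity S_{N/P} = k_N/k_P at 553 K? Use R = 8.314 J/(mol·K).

Since both paths have the same order in M, the concentration cancels and S_{N/P} = k_N/k_P = (A_N/A_P)·exp[(E_P−E_N)/(RT)].
(E_P−E_N)/(RT) = (55.7−35.5)×10³/(8.314×553) = 20200/4598 = 4.394.
k_N/k_P = (1.43×10^10/2.48×10^11)·exp(4.394) = 0.05766 × 80.93 = 4.67.
Since E_N < E_P, lowering the temperature improves selectivity toward N.

4.67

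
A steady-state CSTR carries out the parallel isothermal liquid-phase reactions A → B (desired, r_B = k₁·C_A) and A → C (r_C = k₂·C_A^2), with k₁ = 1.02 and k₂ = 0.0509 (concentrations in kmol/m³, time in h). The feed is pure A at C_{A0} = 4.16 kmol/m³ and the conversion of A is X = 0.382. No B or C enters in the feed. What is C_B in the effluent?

Exit C_A = C_{A0}(1−X) = 4.16×0.618 = 2.571 kmol/m³.
A CSTR operates uniformly at the exit composition, giving r_B = 2.622 and r_C = 0.3364 (each k·C_A^n at C_A = 2.571).
Fraction of consumed A going to B: r_B/(r_B+r_C) = 0.8863.
C_B = 0.8863·C_{A0}·X = 0.8863×4.16×0.382 = 1.41 kmol/m³.

1.41 kmol/m³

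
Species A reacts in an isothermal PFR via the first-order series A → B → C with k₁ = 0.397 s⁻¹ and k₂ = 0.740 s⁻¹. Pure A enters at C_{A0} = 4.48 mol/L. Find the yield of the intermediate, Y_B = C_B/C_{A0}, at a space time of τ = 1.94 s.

0.260

The intermediate concentration in a first-order A→B→C sequence is C_B = k₁C_{A0}(e^(−k₁τ) − e^(−k₂τ))/(k₂−k₁).
e^(−k₁τ) = e^(−0.397×1.94) = e^(−0.7702) = 0.4629; e^(−k₂τ) = e^(−1.436) = 0.2380.
C_B = 0.397×4.48/(0.740−0.397) × (0.4629−0.2380) = 5.185×0.2250 = 1.166 mol/L.
Y_B = C_B/C_{A0} = 1.166/4.48 = 0.260.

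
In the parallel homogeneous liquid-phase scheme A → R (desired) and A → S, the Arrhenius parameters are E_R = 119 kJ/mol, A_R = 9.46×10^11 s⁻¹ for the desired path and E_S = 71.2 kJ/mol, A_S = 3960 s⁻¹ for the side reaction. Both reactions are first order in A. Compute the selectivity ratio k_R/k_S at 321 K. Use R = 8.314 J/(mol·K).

With equal orders, S_{R/S} = k_R/k_S = (A_R/A_S)·exp[(E_S−E_R)/(RT)].
(E_S−E_R)/(RT) = (71.2−119)×10³/(8.314×321) = -47800/2669 = -17.91.
k_R/k_S = (9.46×10^11/3960)·exp(-17.91) = 2.389×10^8 × 1.665×10^-8 = 3.98.

3.98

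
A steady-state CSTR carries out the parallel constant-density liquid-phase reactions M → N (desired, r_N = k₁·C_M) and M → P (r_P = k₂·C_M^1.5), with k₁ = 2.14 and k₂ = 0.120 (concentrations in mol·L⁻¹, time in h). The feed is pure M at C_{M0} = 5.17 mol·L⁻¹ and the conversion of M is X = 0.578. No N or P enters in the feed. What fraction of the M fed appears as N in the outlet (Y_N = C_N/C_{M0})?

0.534

Exit C_M = C_{M0}(1−X) = 5.17×0.422 = 2.182 mol·L⁻¹.
A CSTR operates uniformly at the exit composition, giving r_N = 4.669 and r_P = 0.3867 (each k·C_M^n at C_M = 2.182).
Fraction of consumed M going to N: r_N/(r_N+r_P) = 0.9235.
C_N = 0.9235·C_{M0}·X = 0.9235×5.17×0.578 = 2.76 mol·L⁻¹; Y_N = C_N/C_{M0} = 0.534.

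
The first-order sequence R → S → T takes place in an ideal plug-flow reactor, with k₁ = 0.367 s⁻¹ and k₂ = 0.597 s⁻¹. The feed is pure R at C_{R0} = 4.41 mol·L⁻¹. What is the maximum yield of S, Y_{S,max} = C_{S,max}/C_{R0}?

At the optimum, C_{S,max}/C_{R0} = (k₁/k₂)^[k₂/(k₂−k₁)].
= (0.367/0.597)^(0.597/(0.597−0.367)) = (0.6147)^(2.596) = 0.2828.

0.283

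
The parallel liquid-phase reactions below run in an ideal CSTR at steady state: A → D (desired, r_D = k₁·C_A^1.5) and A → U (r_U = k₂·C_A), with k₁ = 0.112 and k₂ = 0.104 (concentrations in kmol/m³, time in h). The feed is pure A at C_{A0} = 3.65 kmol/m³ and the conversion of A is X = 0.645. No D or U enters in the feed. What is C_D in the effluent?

1.30 kmol/m³

Exit C_A = C_{A0}(1−X) = 3.65×0.355 = 1.296 kmol/m³.
A CSTR operates uniformly at the exit composition, giving r_D = 0.1652 and r_U = 0.1348 (each k·C_A^n at C_A = 1.296).
Fraction of consumed A going to D: r_D/(r_D+r_U) = 0.5507.
C_D = 0.5507·C_{A0}·X = 0.5507×3.65×0.645 = 1.30 kmol/m³.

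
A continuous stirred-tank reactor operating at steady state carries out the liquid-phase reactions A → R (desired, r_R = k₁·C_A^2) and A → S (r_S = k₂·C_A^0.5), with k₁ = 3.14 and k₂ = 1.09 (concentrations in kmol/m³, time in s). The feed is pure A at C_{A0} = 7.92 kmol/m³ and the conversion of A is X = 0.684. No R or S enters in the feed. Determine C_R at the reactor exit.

4.98 kmol/m³

Exit C_A = C_{A0}(1−X) = 7.92×0.316 = 2.503 kmol/m³.
In a CSTR the entire volume is at exit conditions, so r_R = 3.14×2.503^2 = 19.67 and r_S = 1.09×2.503^0.5 = 1.724.
Fraction of consumed A going to R: r_R/(r_R+r_S) = 0.9194.
C_R = 0.9194·C_{A0}·X = 0.9194×7.92×0.684 = 4.98 kmol/m³.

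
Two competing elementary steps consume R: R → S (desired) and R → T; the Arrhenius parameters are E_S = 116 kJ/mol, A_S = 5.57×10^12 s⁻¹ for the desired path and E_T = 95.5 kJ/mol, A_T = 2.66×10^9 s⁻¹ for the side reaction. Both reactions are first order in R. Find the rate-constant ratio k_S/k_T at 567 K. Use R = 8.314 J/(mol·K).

27.1

With equal orders, S_{S/T} = k_S/k_T = (A_S/A_T)·exp[(E_T−E_S)/(RT)].
(E_T−E_S)/(RT) = (95.5−116)×10³/(8.314×567) = -20500/4714 = -4.349.
k_S/k_T = (5.57×10^12/2.66×10^9)·exp(-4.349) = 2094 × 0.01292 = 27.1.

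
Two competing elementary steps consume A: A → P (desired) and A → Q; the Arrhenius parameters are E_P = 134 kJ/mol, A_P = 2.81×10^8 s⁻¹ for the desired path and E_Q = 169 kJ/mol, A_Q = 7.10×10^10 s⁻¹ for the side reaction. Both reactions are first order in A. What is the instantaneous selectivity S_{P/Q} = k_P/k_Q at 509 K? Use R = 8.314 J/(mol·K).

15.5

k_P/k_Q = (A_P/A_Q)·exp[−(E_P−E_Q)/(RT)] = (A_P/A_Q)·exp[(E_Q−E_P)/(RT)].
(E_Q−E_P)/(RT) = (169−134)×10³/(8.314×509) = 35000/4232 = 8.271.
k_P/k_Q = (2.81×10^8/7.10×10^10)·exp(8.271) = 0.003958 × 3908 = 15.5.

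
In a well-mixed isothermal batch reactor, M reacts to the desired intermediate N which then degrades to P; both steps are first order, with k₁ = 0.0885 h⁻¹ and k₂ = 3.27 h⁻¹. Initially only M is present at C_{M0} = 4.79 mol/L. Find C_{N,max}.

0.117 mol/L

At the optimum, C_{N,max}/C_{M0} = (k₁/k₂)^[k₂/(k₂−k₁)].
= (0.0885/3.27)^(3.27/(3.27−0.0885)) = (0.02706)^(1.028) = 0.02448.
C_{N,max} = 0.02448×4.79 = 0.117 mol/L.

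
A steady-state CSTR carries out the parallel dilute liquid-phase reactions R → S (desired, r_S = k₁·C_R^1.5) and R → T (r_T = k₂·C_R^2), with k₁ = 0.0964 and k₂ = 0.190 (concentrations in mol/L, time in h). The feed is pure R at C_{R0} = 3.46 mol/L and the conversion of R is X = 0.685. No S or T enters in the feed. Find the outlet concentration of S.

Exit C_R = C_{R0}(1−X) = 3.46×0.315 = 1.090 mol/L.
In a CSTR the entire volume is at exit conditions, so r_S = 0.0964×1.090^1.5 = 0.1097 and r_T = 0.190×1.090^2 = 0.2257.
Fraction of consumed R going to S: r_S/(r_S+r_T) = 0.3270.
C_S = 0.3270·C_{R0}·X = 0.3270×3.46×0.685 = 0.775 mol/L.

0.775 mol/L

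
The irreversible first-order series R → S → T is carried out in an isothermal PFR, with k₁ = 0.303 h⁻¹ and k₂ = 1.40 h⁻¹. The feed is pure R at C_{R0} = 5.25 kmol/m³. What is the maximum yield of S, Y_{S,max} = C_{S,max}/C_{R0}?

Evaluating C_S at τ_opt = ln(k₂/k₁)/(k₂−k₁) gives C_{S,max}/C_{R0} = (k₁/k₂)^[k₂/(k₂−k₁)].
= (0.303/1.40)^(1.40/(1.40−0.303)) = (0.2164)^(1.276) = 0.1418.

0.142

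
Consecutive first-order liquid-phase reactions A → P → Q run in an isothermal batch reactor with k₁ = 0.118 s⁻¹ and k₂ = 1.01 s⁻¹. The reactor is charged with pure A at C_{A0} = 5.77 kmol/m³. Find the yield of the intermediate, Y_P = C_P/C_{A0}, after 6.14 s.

For first-order series with pure A initially, C_P(t) = k₁C_{A0}/(k₂−k₁)·(e^(−k₁t) − e^(−k₂t)).
e^(−k₁t) = e^(−0.118×6.14) = e^(−0.7245) = 0.4846; e^(−k₂t) = e^(−6.201) = 0.002027.
C_P = 0.118×5.77/(1.01−0.118) × (0.4846−0.002027) = 0.7633×0.4825 = 0.3683 kmol/m³.
Y_P = C_P/C_{A0} = 0.3683/5.77 = 0.0638.

0.0638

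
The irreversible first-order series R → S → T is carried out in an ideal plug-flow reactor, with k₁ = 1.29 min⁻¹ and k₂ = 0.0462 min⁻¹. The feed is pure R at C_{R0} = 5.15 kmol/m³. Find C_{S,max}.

Evaluating C_S at τ_opt = ln(k₂/k₁)/(k₂−k₁) gives C_{S,max}/C_{R0} = (k₁/k₂)^[k₂/(k₂−k₁)].
= (1.29/0.0462)^(0.0462/(0.0462−1.29)) = (27.92)^(-0.03714) = 0.8837.
C_{S,max} = 0.8837×5.15 = 4.55 kmol/m³.

4.55 kmol/m³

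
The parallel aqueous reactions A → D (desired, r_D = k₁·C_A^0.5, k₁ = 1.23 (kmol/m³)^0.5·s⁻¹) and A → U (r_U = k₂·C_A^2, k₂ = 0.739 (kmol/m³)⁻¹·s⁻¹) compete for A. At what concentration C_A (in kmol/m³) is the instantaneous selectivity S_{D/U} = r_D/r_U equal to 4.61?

S_{D/U} = (k₁/k₂)·C_A^-1.5 ⇒ C_A = (S·k₂/k₁)^(1/(-1.5)).
= (4.61×0.739/1.23)^(-0.6667) = (2.770)^(-0.6667) = 0.507 kmol/m³.

0.507 kmol/m³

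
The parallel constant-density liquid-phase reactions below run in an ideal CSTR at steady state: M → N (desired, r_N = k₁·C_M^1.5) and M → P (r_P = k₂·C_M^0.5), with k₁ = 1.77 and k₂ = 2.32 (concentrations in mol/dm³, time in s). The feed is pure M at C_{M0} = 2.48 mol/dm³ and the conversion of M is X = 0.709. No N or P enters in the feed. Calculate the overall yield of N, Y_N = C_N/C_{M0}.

Exit C_M = C_{M0}(1−X) = 2.48×0.291 = 0.7217 mol/dm³.
A CSTR operates uniformly at the exit composition, giving r_N = 1.085 and r_P = 1.971 (each k·C_M^n at C_M = 0.7217).
Fraction of consumed M going to N: r_N/(r_N+r_P) = 0.3551.
C_N = 0.3551·C_{M0}·X = 0.3551×2.48×0.709 = 0.624 mol/dm³; Y_N = C_N/C_{M0} = 0.252.

0.252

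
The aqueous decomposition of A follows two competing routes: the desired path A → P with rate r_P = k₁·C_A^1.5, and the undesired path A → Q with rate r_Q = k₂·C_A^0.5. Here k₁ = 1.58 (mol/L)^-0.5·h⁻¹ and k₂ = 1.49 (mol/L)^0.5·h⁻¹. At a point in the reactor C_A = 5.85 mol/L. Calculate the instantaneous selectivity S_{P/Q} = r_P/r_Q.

6.20

S_{P/Q} = r_P/r_Q = (k₁·C_A^1.5)/(k₂·C_A^0.5) = (k₁/k₂)·C_A.
= (1.58×5.850^1.5) / (1.49×5.850^0.5) = 22.36/3.604 = 6.20.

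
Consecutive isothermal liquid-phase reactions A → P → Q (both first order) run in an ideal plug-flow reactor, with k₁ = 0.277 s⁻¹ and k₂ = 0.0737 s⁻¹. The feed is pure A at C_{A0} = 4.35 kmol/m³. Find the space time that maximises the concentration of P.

Setting dC_P/dτ = 0 gives τ_opt = ln(k₂/k₁)/(k₂−k₁).
= ln(0.0737/0.277)/(0.0737−0.277) = ln(0.2661)/-0.2033 = -1.324/-0.2033 = 6.51 s.

6.51 s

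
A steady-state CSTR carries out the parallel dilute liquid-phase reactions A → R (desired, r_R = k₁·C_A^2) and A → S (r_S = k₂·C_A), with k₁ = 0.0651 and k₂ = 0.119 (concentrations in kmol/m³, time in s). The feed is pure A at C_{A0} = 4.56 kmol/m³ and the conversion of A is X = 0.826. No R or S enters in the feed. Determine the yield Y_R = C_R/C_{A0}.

Exit C_A = C_{A0}(1−X) = 4.56×0.174 = 0.7934 kmol/m³.
A CSTR operates uniformly at the exit composition, giving r_R = 0.04098 and r_S = 0.09442 (each k·C_A^n at C_A = 0.7934).
Fraction of consumed A going to R: r_R/(r_R+r_S) = 0.3027.
C_R = 0.3027·C_{A0}·X = 0.3027×4.56×0.826 = 1.14 kmol/m³; Y_R = C_R/C_{A0} = 0.250.

0.250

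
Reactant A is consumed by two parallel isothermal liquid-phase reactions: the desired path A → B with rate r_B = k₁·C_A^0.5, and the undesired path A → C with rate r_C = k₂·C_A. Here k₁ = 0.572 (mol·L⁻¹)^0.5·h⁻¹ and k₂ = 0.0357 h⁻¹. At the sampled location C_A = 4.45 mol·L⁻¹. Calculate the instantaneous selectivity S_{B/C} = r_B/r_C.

7.60

S_{B/C} = r_B/r_C = (k₁·C_A^0.5)/(k₂·C_A) = (k₁/k₂)·C_A^-0.5.
= (0.572×4.450^0.5) / (0.0357×4.450) = 1.207/0.1589 = 7.60.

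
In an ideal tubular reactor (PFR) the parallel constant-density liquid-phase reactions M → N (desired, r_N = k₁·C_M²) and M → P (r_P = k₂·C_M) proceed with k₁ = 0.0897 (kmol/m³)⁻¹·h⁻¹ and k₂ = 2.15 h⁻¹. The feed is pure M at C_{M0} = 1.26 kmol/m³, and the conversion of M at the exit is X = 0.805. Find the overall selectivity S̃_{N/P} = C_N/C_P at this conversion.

C_M = C_{M0}(1−X) = 0.2457 kmol/m³.
Along a PFR/batch, dC_P/dC_M = −r_P/(r_N+r_P) = −k₂/(k₂+k₁·C_M).
Integrating from C_{M0} to C_M: C_P = (2.15/0.0897)·ln[(2.15+0.0897·1.26)/(2.15+0.0897·0.246)] = 23.97·ln(2.263/2.172) = 0.9835 kmol/m³.
Then C_N = (C_{M0}−C_M) − C_P = 1.014 − 0.9835 = 0.03075 kmol/m³.
S̃_{N/P} = C_N/C_P = 0.03075/0.9835 = 0.0313.

0.0313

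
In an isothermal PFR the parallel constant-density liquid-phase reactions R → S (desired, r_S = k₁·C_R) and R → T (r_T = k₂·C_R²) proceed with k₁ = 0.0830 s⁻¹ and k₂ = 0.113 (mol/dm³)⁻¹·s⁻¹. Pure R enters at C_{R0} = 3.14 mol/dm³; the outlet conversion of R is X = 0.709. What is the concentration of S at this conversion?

C_R = C_{R0}(1−X) = 0.9137 mol/dm³.
Along a PFR/batch, dC_S/dC_R = −r_S/(r_S+r_T) = −k₁/(k₁+k₂·C_R).
Integrating from C_{R0} to C_R: C_S = (0.0830/0.113)·ln[(0.0830+0.113·3.14)/(0.0830+0.113·0.914)] = 0.7345·ln(0.4378/0.1863) = 0.6278 mol/dm³.

0.628 mol/dm³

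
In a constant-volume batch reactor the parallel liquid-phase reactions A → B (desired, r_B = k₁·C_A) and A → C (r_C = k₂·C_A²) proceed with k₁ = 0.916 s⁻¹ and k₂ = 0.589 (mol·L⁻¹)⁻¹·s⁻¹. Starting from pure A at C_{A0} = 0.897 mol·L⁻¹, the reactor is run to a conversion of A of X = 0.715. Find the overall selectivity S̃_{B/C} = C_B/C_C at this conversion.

2.78

C_A = C_{A0}(1−X) = 0.2556 mol·L⁻¹.
Along a PFR/batch, dC_B/dC_A = −r_B/(r_B+r_C) = −k₁/(k₁+k₂·C_A).
Integrating from C_{A0} to C_A: C_B = (0.916/0.589)·ln[(0.916+0.589·0.897)/(0.916+0.589·0.256)] = 1.555·ln(1.444/1.067) = 0.4715 mol·L⁻¹.
C_C = (C_{A0}−C_A)−C_B = 0.1698 mol·L⁻¹; S̃_{B/C} = 0.4715/0.1698 = 2.78.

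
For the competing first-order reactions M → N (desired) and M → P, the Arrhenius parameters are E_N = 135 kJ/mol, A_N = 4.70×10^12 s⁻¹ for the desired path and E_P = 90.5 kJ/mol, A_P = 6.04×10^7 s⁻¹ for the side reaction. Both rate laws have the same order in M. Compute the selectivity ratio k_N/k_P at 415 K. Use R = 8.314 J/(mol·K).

Since both paths have the same order in M, the concentration cancels and S_{N/P} = k_N/k_P = (A_N/A_P)·exp[(E_P−E_N)/(RT)].
(E_P−E_N)/(RT) = (90.5−135)×10³/(8.314×415) = -44500/3450 = -12.90.
k_N/k_P = (4.70×10^12/6.04×10^7)·exp(-12.90) = 77815 × 2.505×10^-6 = 0.195.

0.195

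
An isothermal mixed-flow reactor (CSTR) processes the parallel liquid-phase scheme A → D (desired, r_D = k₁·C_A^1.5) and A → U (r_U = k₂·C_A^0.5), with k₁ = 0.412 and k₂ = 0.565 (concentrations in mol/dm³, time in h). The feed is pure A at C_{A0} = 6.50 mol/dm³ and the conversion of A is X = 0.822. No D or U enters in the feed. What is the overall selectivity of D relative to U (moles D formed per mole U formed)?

Exit C_A = C_{A0}(1−X) = 6.50×0.178 = 1.157 mol/dm³.
A CSTR operates uniformly at the exit composition, giving r_D = 0.5127 and r_U = 0.6077 (each k·C_A^n at C_A = 1.157).
Overall selectivity = C_D/C_U = r_Dτ/(r_Uτ) = r_D/r_U = 0.844.

0.844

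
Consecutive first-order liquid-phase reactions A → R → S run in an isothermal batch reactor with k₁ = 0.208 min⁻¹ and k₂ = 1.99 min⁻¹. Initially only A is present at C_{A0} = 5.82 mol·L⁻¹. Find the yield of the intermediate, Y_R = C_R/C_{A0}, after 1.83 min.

0.0767

For first-order series with pure A initially, C_R(t) = k₁C_{A0}/(k₂−k₁)·(e^(−k₁t) − e^(−k₂t)).
e^(−k₁t) = e^(−0.208×1.83) = e^(−0.3806) = 0.6834; e^(−k₂t) = e^(−3.642) = 0.02621.
C_R = 0.208×5.82/(1.99−0.208) × (0.6834−0.02621) = 0.6793×0.6572 = 0.4465 mol·L⁻¹.
Y_R = C_R/C_{A0} = 0.4465/5.82 = 0.0767.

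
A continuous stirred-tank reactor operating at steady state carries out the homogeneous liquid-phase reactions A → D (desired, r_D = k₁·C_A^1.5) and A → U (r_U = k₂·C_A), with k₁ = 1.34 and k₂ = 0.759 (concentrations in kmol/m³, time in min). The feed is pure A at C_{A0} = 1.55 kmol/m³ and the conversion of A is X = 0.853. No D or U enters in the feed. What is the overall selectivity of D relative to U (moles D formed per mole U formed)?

0.843

Exit C_A = C_{A0}(1−X) = 1.55×0.147 = 0.2279 kmol/m³.
Rates in a CSTR are evaluated at the outlet concentration: r_D = 1.34×0.2279^1.5 = 0.1457, r_U = 0.759×0.2279 = 0.1729.
Overall selectivity = C_D/C_U = r_Dτ/(r_Uτ) = r_D/r_U = 0.843.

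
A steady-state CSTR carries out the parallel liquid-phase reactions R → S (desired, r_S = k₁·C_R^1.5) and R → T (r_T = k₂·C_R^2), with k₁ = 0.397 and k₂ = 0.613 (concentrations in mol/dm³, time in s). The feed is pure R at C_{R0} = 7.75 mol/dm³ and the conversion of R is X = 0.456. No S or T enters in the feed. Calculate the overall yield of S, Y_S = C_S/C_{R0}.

Exit C_R = C_{R0}(1−X) = 7.75×0.544 = 4.216 mol/dm³.
Rates in a CSTR are evaluated at the outlet concentration: r_S = 0.397×4.216^1.5 = 3.437, r_T = 0.613×4.216^2 = 10.90.
Fraction of consumed R going to S: r_S/(r_S+r_T) = 0.2398.
C_S = 0.2398·C_{R0}·X = 0.2398×7.75×0.456 = 0.847 mol/dm³; Y_S = C_S/C_{R0} = 0.109.

0.109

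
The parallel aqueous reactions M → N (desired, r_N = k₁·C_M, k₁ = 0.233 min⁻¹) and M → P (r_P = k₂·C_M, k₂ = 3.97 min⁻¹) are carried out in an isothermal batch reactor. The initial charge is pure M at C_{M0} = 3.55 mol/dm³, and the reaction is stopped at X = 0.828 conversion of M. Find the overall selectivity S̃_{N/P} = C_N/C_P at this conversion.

C_M = C_{M0}(1−X) = 0.6106 mol/dm³.
Both paths are first order in M, so the instantaneous fraction to N is constant: dC_N/d(−C_M) = k₁/(k₁+k₂) = 0.05544.
C_N = 0.05544·(C_{M0}−C_M) = 0.05544×2.939 = 0.163 mol/dm³.
C_P = (C_{M0}−C_M)−C_N = 2.776 mol/dm³; S̃_{N/P} = 0.1630/2.776 = 0.0587.

0.0587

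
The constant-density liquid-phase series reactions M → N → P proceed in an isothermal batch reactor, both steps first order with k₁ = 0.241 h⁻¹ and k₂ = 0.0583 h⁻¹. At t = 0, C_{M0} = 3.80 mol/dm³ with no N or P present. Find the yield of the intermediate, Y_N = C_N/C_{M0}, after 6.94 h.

For first-order series with pure M initially, C_N(t) = k₁C_{M0}/(k₂−k₁)·(e^(−k₁t) − e^(−k₂t)).
e^(−k₁t) = e^(−0.241×6.94) = e^(−1.673) = 0.1878; e^(−k₂t) = e^(−0.4046) = 0.6672.
C_N = 0.241×3.80/(0.0583−0.241) × (0.1878−0.6672) = (-5.013)×(-0.4795) = 2.403 mol/dm³.
Y_N = C_N/C_{M0} = 2.403/3.80 = 0.632.

0.632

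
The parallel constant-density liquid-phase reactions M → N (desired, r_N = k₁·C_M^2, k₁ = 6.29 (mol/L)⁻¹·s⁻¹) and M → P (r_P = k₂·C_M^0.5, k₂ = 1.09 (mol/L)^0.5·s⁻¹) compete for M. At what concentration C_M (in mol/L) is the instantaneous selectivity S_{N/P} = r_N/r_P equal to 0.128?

0.0789 mol/L

S_{N/P} = (k₁/k₂)·C_M^1.5 ⇒ C_M = (S·k₂/k₁)^(1/1.5).
= (0.128×1.09/6.29)^(0.6667) = (0.02218)^(0.6667) = 0.0789 mol/L.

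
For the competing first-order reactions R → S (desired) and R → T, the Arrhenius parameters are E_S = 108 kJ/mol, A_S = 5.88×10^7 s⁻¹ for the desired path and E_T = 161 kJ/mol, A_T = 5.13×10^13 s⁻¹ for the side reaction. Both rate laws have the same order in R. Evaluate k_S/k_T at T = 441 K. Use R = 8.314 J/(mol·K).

2.17

k_S/k_T = (A_S/A_T)·exp[−(E_S−E_T)/(RT)] = (A_S/A_T)·exp[(E_T−E_S)/(RT)].
(E_T−E_S)/(RT) = (161−108)×10³/(8.314×441) = 53000/3666 = 14.46.
k_S/k_T = (5.88×10^7/5.13×10^13)·exp(14.46) = 1.146×10^-6 × 1.896×10^6 = 2.17.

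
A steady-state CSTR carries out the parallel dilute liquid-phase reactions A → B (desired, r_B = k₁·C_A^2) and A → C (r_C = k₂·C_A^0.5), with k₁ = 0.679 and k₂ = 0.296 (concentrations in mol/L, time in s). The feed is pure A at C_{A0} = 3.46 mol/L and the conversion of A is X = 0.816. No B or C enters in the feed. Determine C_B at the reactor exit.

Exit C_A = C_{A0}(1−X) = 3.46×0.184 = 0.6366 mol/L.
In a CSTR the entire volume is at exit conditions, so r_B = 0.679×0.6366^2 = 0.2752 and r_C = 0.296×0.6366^0.5 = 0.2362.
Fraction of consumed A going to B: r_B/(r_B+r_C) = 0.5382.
C_B = 0.5382·C_{A0}·X = 0.5382×3.46×0.816 = 1.52 mol/L.

1.52 mol/L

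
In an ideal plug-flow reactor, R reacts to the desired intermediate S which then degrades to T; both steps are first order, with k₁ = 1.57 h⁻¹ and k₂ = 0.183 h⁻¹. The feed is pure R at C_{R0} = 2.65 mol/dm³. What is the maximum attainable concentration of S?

2.00 mol/dm³

Evaluating C_S at τ_opt = ln(k₂/k₁)/(k₂−k₁) gives C_{S,max}/C_{R0} = (k₁/k₂)^[k₂/(k₂−k₁)].
= (1.57/0.183)^(0.183/(0.183−1.57)) = (8.579)^(-0.1319) = 0.7531.
C_{S,max} = 0.7531×2.65 = 2.00 mol/dm³.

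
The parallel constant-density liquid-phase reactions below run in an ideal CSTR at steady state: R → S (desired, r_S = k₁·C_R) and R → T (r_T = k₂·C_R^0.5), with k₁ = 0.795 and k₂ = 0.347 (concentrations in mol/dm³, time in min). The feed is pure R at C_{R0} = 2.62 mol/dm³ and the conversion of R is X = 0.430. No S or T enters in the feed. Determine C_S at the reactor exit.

0.830 mol/dm³

Exit C_R = C_{R0}(1−X) = 2.62×0.570 = 1.493 mol/dm³.
In a CSTR the entire volume is at exit conditions, so r_S = 0.795×1.493 = 1.187 and r_T = 0.347×1.493^0.5 = 0.4241.
Fraction of consumed R going to S: r_S/(r_S+r_T) = 0.7368.
C_S = 0.7368·C_{R0}·X = 0.7368×2.62×0.430 = 0.830 mol/dm³.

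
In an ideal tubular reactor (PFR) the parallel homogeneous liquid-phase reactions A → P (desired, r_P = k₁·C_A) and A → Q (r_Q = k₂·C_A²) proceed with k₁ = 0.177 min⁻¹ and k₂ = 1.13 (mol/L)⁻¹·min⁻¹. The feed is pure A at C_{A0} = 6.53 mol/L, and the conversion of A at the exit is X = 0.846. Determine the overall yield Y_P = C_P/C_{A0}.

0.0420

C_A = C_{A0}(1−X) = 1.006 mol/L.
Along a PFR/batch, dC_P/dC_A = −r_P/(r_P+r_Q) = −k₁/(k₁+k₂·C_A).
Integrating from C_{A0} to C_A: C_P = (0.177/1.13)·ln[(0.177+1.13·6.53)/(0.177+1.13·1.01)] = 0.1566·ln(7.556/1.313) = 0.2741 mol/L.
Y_P = C_P/C_{A0} = 0.2741/6.53 = 0.0420.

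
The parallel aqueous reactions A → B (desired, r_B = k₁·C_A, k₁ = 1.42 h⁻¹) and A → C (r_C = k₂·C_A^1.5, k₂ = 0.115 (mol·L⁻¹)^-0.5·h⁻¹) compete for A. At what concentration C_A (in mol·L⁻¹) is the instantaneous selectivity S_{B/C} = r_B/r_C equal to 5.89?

S_{B/C} = (k₁/k₂)·C_A^-0.5 ⇒ C_A = (S·k₂/k₁)^(-2).
= (5.89×0.115/1.42)^(-2) = (0.4770)^(-2) = 4.39 mol·L⁻¹.

4.39 mol·L⁻¹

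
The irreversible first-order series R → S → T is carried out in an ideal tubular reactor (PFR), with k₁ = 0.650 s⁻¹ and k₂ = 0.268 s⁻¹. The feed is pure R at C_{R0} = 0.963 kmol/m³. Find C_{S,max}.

0.517 kmol/m³

For a first-order series the maximum intermediate yield is C_{S,max}/C_{R0} = (k₁/k₂)^[k₂/(k₂−k₁)].
= (0.650/0.268)^(0.268/(0.268−0.650)) = (2.425)^(-0.7016) = 0.5371.
C_{S,max} = 0.5371×0.963 = 0.517 kmol/m³.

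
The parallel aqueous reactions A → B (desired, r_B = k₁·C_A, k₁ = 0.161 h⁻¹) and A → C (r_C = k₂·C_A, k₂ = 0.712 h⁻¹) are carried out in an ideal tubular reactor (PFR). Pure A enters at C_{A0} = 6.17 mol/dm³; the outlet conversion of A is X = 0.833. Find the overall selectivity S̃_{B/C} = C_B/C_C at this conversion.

C_A = C_{A0}(1−X) = 1.030 mol/dm³.
Both paths are first order in A, so the instantaneous fraction to B is constant: dC_B/d(−C_A) = k₁/(k₁+k₂) = 0.1844.
C_B = 0.1844·(C_{A0}−C_A) = 0.1844×5.140 = 0.948 mol/dm³.
C_C = (C_{A0}−C_A)−C_B = 4.192 mol/dm³; S̃_{B/C} = 0.9479/4.192 = 0.226.

0.226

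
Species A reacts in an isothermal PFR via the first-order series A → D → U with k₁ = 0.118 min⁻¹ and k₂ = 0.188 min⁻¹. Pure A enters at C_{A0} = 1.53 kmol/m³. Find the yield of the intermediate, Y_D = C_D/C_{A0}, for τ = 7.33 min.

The intermediate concentration in a first-order A→B→C sequence is C_D = k₁C_{A0}(e^(−k₁τ) − e^(−k₂τ))/(k₂−k₁).
e^(−k₁τ) = e^(−0.118×7.33) = e^(−0.8649) = 0.4211; e^(−k₂τ) = e^(−1.378) = 0.2521.
C_D = 0.118×1.53/(0.188−0.118) × (0.4211−0.2521) = 2.579×0.1690 = 0.4359 kmol/m³.
Y_D = C_D/C_{A0} = 0.4359/1.53 = 0.285.

0.285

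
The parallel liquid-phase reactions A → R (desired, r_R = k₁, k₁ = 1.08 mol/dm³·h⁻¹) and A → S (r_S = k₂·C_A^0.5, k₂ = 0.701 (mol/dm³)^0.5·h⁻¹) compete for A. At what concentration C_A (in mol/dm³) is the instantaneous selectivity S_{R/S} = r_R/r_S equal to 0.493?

9.77 mol/dm³

S_{R/S} = (k₁/k₂)·C_A^-0.5 ⇒ C_A = (S·k₂/k₁)^(-2).
= (0.493×0.701/1.08)^(-2) = (0.3200)^(-2) = 9.77 mol/dm³.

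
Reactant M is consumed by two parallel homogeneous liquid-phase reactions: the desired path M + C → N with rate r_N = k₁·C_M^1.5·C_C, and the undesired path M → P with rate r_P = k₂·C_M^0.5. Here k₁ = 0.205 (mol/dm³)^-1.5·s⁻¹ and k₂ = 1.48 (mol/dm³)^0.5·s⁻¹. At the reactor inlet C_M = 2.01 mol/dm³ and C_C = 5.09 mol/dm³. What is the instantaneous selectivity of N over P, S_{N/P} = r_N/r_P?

S_{N/P} = r_N/r_P = (k₁·C_M^1.5·C_C)/(k₂·C_M^0.5) = (k₁/k₂)·C_M·C_C.
= (0.205×2.010^1.5×5.090) / (1.48×2.010^0.5) = 2.973/2.098 = 1.42.
Since the desired path is higher order in M, keeping C_M high (PFR or concentrated feed) favours N.

1.42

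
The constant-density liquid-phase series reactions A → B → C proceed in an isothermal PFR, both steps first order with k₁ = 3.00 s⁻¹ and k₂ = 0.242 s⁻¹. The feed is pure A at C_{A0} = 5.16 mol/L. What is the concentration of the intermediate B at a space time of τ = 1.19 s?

4.05 mol/L

Solving the coupled first-order balances gives C_B(τ) = [k₁/(k₂−k₁)]·C_{A0}·(e^(−k₁τ) − e^(−k₂τ)).
e^(−k₁τ) = e^(−3.00×1.19) = e^(−3.570) = 0.02816; e^(−k₂τ) = e^(−0.2880) = 0.7498.
C_B = 3.00×5.16/(0.242−3.00) × (0.02816−0.7498) = (-5.613)×(-0.7216) = 4.050 mol/L.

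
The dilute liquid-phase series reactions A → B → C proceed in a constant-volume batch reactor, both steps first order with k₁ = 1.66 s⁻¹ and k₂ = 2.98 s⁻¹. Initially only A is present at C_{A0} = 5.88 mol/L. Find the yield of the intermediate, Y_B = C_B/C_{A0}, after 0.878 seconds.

0.201

Solving the coupled first-order balances gives C_B(t) = [k₁/(k₂−k₁)]·C_{A0}·(e^(−k₁t) − e^(−k₂t)).
e^(−k₁t) = e^(−1.66×0.878) = e^(−1.457) = 0.2328; e^(−k₂t) = e^(−2.616) = 0.07306.
C_B = 1.66×5.88/(2.98−1.66) × (0.2328−0.07306) = 7.395×0.1598 = 1.181 mol/L.
Y_B = C_B/C_{A0} = 1.181/5.88 = 0.201.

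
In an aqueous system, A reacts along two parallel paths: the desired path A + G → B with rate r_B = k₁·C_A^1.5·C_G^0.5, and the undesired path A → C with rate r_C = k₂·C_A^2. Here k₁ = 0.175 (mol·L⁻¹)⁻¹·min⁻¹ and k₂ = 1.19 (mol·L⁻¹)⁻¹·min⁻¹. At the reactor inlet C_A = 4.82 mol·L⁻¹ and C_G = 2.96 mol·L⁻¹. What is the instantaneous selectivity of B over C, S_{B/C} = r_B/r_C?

S_{B/C} = r_B/r_C = (k₁·C_A^1.5·C_G^0.5)/(k₂·C_A^2) = (k₁/k₂)·C_A^-0.5·C_G^0.5.
= (0.175×4.820^1.5×2.960^0.5) / (1.19×4.820^2) = 3.186/27.65 = 0.115.

0.115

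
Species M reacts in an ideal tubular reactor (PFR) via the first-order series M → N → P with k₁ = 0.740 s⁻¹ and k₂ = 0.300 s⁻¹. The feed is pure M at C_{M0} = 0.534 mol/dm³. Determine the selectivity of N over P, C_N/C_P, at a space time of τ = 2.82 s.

For first-order series with pure M initially, C_N(τ) = k₁C_{M0}/(k₂−k₁)·(e^(−k₁τ) − e^(−k₂τ)).
e^(−k₁τ) = e^(−0.740×2.82) = e^(−2.087) = 0.1241; e^(−k₂τ) = e^(−0.8460) = 0.4291.
C_N = 0.740×0.534/(0.300−0.740) × (0.1241−0.4291) = (-0.8981)×(-0.3050) = 0.2740 mol/dm³.
C_M = C_{M0}e^(−k₁τ) = 0.06626 mol/dm³, so C_P = C_{M0}−C_M−C_N = 0.1938 mol/dm³; C_N/C_P = 1.41.

1.41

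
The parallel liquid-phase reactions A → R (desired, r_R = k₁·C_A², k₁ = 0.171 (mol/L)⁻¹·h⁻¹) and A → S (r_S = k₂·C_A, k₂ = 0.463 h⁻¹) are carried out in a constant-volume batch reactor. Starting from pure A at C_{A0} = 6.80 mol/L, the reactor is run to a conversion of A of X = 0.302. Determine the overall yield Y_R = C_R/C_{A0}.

0.205

C_A = C_{A0}(1−X) = 4.746 mol/L.
Along a PFR/batch, dC_S/dC_A = −r_S/(r_R+r_S) = −k₂/(k₂+k₁·C_A).
Integrating from C_{A0} to C_A: C_S = (0.463/0.171)·ln[(0.463+0.171·6.80)/(0.463+0.171·4.75)] = 2.708·ln(1.626/1.275) = 0.6589 mol/L.
Then C_R = (C_{A0}−C_A) − C_S = 2.054 − 0.6589 = 1.395 mol/L.
Y_R = C_R/C_{A0} = 1.395/6.80 = 0.205.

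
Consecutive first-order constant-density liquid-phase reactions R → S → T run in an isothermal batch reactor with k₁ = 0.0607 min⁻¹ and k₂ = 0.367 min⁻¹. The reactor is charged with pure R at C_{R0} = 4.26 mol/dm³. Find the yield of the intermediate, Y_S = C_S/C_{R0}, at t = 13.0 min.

Solving the coupled first-order balances gives C_S(t) = [k₁/(k₂−k₁)]·C_{R0}·(e^(−k₁t) − e^(−k₂t)).
e^(−k₁t) = e^(−0.0607×13.0) = e^(−0.7891) = 0.4543; e^(−k₂t) = e^(−4.771) = 0.008472.
C_S = 0.0607×4.26/(0.367−0.0607) × (0.4543−0.008472) = 0.8442×0.4458 = 0.3763 mol/dm³.
Y_S = C_S/C_{R0} = 0.3763/4.26 = 0.0883.

0.0883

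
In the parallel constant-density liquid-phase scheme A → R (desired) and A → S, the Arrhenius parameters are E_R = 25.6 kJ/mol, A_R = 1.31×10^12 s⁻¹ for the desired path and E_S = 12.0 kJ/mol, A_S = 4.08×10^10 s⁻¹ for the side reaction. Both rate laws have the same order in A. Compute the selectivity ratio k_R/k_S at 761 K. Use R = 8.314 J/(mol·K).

3.74

Since both paths have the same order in A, the concentration cancels and S_{R/S} = k_R/k_S = (A_R/A_S)·exp[(E_S−E_R)/(RT)].
(E_S−E_R)/(RT) = (12.0−25.6)×10³/(8.314×761) = -13600/6327 = -2.150.
k_R/k_S = (1.31×10^12/4.08×10^10)·exp(-2.150) = 32.11 × 0.1165 = 3.74.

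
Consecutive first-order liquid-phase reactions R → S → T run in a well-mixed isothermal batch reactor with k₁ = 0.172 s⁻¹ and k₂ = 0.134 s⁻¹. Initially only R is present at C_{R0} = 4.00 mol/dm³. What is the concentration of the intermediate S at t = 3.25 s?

1.36 mol/dm³

For first-order series with pure R initially, C_S(t) = k₁C_{R0}/(k₂−k₁)·(e^(−k₁t) − e^(−k₂t)).
e^(−k₁t) = e^(−0.172×3.25) = e^(−0.5590) = 0.5718; e^(−k₂t) = e^(−0.4355) = 0.6469.
C_S = 0.172×4.00/(0.134−0.172) × (0.5718−0.6469) = (-18.11)×(-0.07516) = 1.361 mol/dm³.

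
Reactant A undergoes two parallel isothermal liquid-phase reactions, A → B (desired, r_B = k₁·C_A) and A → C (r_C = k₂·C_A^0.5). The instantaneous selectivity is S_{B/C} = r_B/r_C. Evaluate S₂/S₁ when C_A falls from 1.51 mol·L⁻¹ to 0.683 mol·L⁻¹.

S_{B/C} = (k₁/k₂)·C_A^0.5, so S₂/S₁ = (C_{A,2}/C_{A,1})^0.5.
= (0.683/1.51)^0.5 = (0.4523)^0.5 = 0.673.

0.673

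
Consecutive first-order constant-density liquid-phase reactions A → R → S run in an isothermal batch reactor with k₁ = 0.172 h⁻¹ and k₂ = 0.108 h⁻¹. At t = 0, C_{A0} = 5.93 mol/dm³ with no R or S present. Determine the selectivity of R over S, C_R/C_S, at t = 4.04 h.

The intermediate concentration in a first-order A→B→C sequence is C_R = k₁C_{A0}(e^(−k₁t) − e^(−k₂t))/(k₂−k₁).
e^(−k₁t) = e^(−0.172×4.04) = e^(−0.6949) = 0.4991; e^(−k₂t) = e^(−0.4363) = 0.6464.
C_R = 0.172×5.93/(0.108−0.172) × (0.4991−0.6464) = (-15.94)×(-0.1473) = 2.347 mol/dm³.
C_A = C_{A0}e^(−k₁t) = 2.960 mol/dm³, so C_S = C_{A0}−C_A−C_R = 0.6230 mol/dm³; C_R/C_S = 3.77.

3.77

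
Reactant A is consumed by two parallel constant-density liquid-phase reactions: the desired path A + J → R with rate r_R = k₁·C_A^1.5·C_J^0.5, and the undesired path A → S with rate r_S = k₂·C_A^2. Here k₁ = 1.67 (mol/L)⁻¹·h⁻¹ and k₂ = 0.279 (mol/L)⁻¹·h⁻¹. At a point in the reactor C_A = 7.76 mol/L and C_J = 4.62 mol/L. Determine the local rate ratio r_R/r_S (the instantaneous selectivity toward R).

S_{R/S} = r_R/r_S = (k₁·C_A^1.5·C_J^0.5)/(k₂·C_A^2) = (k₁/k₂)·C_A^-0.5·C_J^0.5.
= (1.67×7.760^1.5×4.620^0.5) / (0.279×7.760^2) = 77.59/16.80 = 4.62.

4.62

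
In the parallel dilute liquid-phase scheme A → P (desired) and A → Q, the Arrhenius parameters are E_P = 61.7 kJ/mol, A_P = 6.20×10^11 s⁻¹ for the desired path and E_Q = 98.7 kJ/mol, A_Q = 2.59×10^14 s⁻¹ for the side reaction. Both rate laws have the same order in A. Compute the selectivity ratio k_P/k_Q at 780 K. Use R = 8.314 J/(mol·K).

0.719

Since both paths have the same order in A, the concentration cancels and S_{P/Q} = k_P/k_Q = (A_P/A_Q)·exp[(E_Q−E_P)/(RT)].
(E_Q−E_P)/(RT) = (98.7−61.7)×10³/(8.314×780) = 37000/6485 = 5.706.
k_P/k_Q = (6.20×10^11/2.59×10^14)·exp(5.706) = 0.002394 × 300.5 = 0.719.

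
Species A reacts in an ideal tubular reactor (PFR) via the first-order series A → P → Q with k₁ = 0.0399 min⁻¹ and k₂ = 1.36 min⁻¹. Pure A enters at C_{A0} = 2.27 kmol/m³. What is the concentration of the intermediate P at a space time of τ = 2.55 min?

0.0598 kmol/m³

Solving the coupled first-order balances gives C_P(τ) = [k₁/(k₂−k₁)]·C_{A0}·(e^(−k₁τ) − e^(−k₂τ)).
e^(−k₁τ) = e^(−0.0399×2.55) = e^(−0.1017) = 0.9033; e^(−k₂τ) = e^(−3.468) = 0.03118.
C_P = 0.0399×2.27/(1.36−0.0399) × (0.9033−0.03118) = 0.06861×0.8721 = 0.05983 kmol/m³.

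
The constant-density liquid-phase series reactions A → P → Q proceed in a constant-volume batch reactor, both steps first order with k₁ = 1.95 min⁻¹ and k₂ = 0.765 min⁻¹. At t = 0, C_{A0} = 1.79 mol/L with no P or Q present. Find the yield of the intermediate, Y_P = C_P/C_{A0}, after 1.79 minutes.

0.368

Solving the coupled first-order balances gives C_P(t) = [k₁/(k₂−k₁)]·C_{A0}·(e^(−k₁t) − e^(−k₂t)).
e^(−k₁t) = e^(−1.95×1.79) = e^(−3.490) = 0.03049; e^(−k₂t) = e^(−1.369) = 0.2543.
C_P = 1.95×1.79/(0.765−1.95) × (0.03049−0.2543) = (-2.946)×(-0.2238) = 0.6592 mol/L.
Y_P = C_P/C_{A0} = 0.6592/1.79 = 0.368.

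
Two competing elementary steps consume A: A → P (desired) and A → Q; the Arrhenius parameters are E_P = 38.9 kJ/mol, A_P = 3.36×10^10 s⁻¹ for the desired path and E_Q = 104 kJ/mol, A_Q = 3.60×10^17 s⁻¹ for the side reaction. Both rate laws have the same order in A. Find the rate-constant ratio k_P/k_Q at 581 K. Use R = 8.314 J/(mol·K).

0.0665

With equal orders, S_{P/Q} = k_P/k_Q = (A_P/A_Q)·exp[(E_Q−E_P)/(RT)].
(E_Q−E_P)/(RT) = (104−38.9)×10³/(8.314×581) = 65100/4830 = 13.48.
k_P/k_Q = (3.36×10^10/3.60×10^17)·exp(13.48) = 9.333×10^-8 × 7.129×10^5 = 0.0665.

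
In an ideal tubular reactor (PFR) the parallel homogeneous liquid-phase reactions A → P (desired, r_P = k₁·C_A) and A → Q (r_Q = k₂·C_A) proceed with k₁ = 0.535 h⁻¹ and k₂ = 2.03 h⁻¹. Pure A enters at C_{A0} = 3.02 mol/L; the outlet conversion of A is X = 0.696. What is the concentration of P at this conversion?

0.438 mol/L

C_A = C_{A0}(1−X) = 0.9181 mol/L.
Both paths are first order in A, so the instantaneous fraction to P is constant: dC_P/d(−C_A) = k₁/(k₁+k₂) = 0.2086.
C_P = 0.2086·(C_{A0}−C_A) = 0.2086×2.102 = 0.438 mol/L.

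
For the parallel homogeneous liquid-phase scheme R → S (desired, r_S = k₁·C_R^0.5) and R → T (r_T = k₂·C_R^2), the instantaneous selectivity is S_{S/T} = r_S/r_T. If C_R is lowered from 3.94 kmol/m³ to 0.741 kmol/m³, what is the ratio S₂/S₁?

12.3

S_{S/T} = (k₁/k₂)·C_R^-1.5, so S₂/S₁ = (C_{R,2}/C_{R,1})^-1.5.
= (0.741/3.94)^(-1.5) = (0.1881)^(-1.5) = 12.3.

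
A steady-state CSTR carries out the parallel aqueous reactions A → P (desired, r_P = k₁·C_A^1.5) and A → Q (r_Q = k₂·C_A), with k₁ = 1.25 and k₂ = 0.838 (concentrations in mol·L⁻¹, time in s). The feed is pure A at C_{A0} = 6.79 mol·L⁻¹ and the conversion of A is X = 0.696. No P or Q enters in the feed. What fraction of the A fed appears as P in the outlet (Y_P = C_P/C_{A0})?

Exit C_A = C_{A0}(1−X) = 6.79×0.304 = 2.064 mol·L⁻¹.
Rates in a CSTR are evaluated at the outlet concentration: r_P = 1.25×2.064^1.5 = 3.707, r_Q = 0.838×2.064 = 1.730.
Fraction of consumed A going to P: r_P/(r_P+r_Q) = 0.6818.
C_P = 0.6818·C_{A0}·X = 0.6818×6.79×0.696 = 3.22 mol·L⁻¹; Y_P = C_P/C_{A0} = 0.475.

0.475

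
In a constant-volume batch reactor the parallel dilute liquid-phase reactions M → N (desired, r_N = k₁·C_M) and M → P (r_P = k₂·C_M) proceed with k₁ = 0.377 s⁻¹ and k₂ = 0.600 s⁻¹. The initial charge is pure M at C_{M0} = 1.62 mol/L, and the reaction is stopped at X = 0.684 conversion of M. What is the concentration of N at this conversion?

C_M = C_{M0}(1−X) = 0.5119 mol/L.
Both paths are first order in M, so the instantaneous fraction to N is constant: dC_N/d(−C_M) = k₁/(k₁+k₂) = 0.3859.
C_N = 0.3859·(C_{M0}−C_M) = 0.3859×1.108 = 0.428 mol/L.

0.428 mol/L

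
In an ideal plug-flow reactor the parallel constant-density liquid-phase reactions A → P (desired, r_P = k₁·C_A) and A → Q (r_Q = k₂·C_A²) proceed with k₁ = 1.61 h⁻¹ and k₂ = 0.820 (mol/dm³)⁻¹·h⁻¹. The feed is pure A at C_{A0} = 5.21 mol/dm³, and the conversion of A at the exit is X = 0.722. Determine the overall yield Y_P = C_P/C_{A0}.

0.280

C_A = C_{A0}(1−X) = 1.448 mol/dm³.
Along a PFR/batch, dC_P/dC_A = −r_P/(r_P+r_Q) = −k₁/(k₁+k₂·C_A).
Integrating from C_{A0} to C_A: C_P = (1.61/0.820)·ln[(1.61+0.820·5.21)/(1.61+0.820·1.45)] = 1.963·ln(5.882/2.798) = 1.459 mol/dm³.
Y_P = C_P/C_{A0} = 1.459/5.21 = 0.280.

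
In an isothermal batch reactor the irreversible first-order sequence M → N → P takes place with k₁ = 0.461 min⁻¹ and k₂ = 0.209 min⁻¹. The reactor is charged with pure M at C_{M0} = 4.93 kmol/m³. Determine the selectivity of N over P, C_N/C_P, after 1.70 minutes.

4.63

For first-order series with pure M initially, C_N(t) = k₁C_{M0}/(k₂−k₁)·(e^(−k₁t) − e^(−k₂t)).
e^(−k₁t) = e^(−0.461×1.70) = e^(−0.7837) = 0.4567; e^(−k₂t) = e^(−0.3553) = 0.7010.
C_N = 0.461×4.93/(0.209−0.461) × (0.4567−0.7010) = (-9.019)×(-0.2443) = 2.203 kmol/m³.
C_M = C_{M0}e^(−k₁t) = 2.252 kmol/m³, so C_P = C_{M0}−C_M−C_N = 0.4756 kmol/m³; C_N/C_P = 4.63.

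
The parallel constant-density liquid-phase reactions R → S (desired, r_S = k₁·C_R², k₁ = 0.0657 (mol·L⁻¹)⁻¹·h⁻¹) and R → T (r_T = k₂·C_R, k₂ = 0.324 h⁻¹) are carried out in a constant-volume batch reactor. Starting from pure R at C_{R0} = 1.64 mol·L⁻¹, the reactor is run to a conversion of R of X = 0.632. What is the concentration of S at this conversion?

0.190 mol·L⁻¹

C_R = C_{R0}(1−X) = 0.6035 mol·L⁻¹.
Along a PFR/batch, dC_T/dC_R = −r_T/(r_S+r_T) = −k₂/(k₂+k₁·C_R).
Integrating from C_{R0} to C_R: C_T = (0.324/0.0657)·ln[(0.324+0.0657·1.64)/(0.324+0.0657·0.604)] = 4.932·ln(0.4317/0.3637) = 0.8465 mol·L⁻¹.
Then C_S = (C_{R0}−C_R) − C_T = 1.036 − 0.8465 = 0.1900 mol·L⁻¹.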